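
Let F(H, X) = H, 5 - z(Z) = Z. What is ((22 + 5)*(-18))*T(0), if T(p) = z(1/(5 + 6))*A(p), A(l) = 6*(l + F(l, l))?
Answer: 0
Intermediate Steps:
z(Z) = 5 - Z
A(l) = 12*l (A(l) = 6*(l + l) = 6*(2*l) = 12*l)
T(p) = 648*p/11 (T(p) = (5 - 1/(5 + 6))*(12*p) = (5 - 1/11)*(12*p) = 54*(12*p)/11 = 648*p/11)
((22 + 5)*(-18))*T(0) = ((22 + 5)*(-18))*((648/11)*0) = (27*(-18))*0 = -486*0 = 0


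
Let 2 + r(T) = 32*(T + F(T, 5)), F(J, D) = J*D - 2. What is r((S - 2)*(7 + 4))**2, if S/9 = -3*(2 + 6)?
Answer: 212043672324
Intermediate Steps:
F(J, D) = -2 + D*J (F(J, D) = D*J - 2 = -2 + D*J)
S = -216 (S = 9*(-3*(2 + 6)) = 9*(-3*8) = 9*(-24) = -216)
r(T) = -66 + 192*T (r(T) = -2 + 32*(T + (-2 + 5*T)) = -2 + 32*(-2 + 6*T) = -2 + (-64 + 192*T) = -66 + 192*T)
r((S - 2)*(7 + 4))**2 = (-66 + 192*((-216 - 2)*(7 + 4)))**2 = (-66 + 192*(-218*11))**2 = (-66 + 192*(-2398))**2 = (-66 - 460416)**2 = (-460482)**2 = 212043672324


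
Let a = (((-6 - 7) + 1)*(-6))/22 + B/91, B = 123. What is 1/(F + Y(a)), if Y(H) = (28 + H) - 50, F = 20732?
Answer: 1001/20735339 ≈ 4.8275e-5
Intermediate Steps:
a = 4629/1001 (a = (((-6 - 7) + 1)*(-6))/22 + 123/91 = ((-13 + 1)*(-6))*(1/22) + 123*(1/91) = -12*(-6)*(1/22) + 123/91 = 72*(1/22) + 123/91 = 36/11 + 123/91 = 4629/1001 ≈ 4.6244)
Y(H) = -22 + H
1/(F + Y(a)) = 1/(20732 + (-22 + 4629/1001)) = 1/(20732 - 17393/1001) = 1/(20735339/1001) = 1001/20735339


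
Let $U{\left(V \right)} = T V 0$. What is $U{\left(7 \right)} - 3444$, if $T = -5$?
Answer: $-3444$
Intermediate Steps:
$U{\left(V \right)} = 0$ ($U{\left(V \right)} = - 5 V 0 = 0$)
$U{\left(7 \right)} - 3444 = 0 - 3444 = -3444$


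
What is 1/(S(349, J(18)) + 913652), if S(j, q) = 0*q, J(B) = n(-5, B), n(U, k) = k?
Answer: 1/913652 ≈ 1.0945e-6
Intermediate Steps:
J(B) = B
S(j, q) = 0
1/(S(349, J(18)) + 913652) = 1/(0 + 913652) = 1/913652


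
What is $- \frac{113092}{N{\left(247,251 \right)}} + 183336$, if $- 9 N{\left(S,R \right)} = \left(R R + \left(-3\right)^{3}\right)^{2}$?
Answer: $\frac{181765025054241}{991431169} \approx 1.8334 \cdot 10^{5}$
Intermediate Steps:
$N{\left(S,R \right)} = - \frac{\left(-27 + R^{2}\right)^{2}}{9}$ ($N{\left(S,R \right)} = - \frac{\left(R R + \left(-3\right)^{3}\right)^{2}}{9} = - \frac{\left(R^{2} - 27\right)^{2}}{9} = - \frac{\left(-27 + R^{2}\right)^{2}}{9}$)
$- \frac{113092}{N{\left(247,251 \right)}} + 183336 = - \frac{113092}{\left(- \frac{1}{9}\right) \left(-27 + 251^{2}\right)^{2}} + 183336 = - \frac{113092}{\left(- \frac{1}{9}\right) \left(-27 + 63001\right)^{2}} + 183336 = - \frac{113092}{\left(- \frac{1}{9}\right) 62974^{2}} + 183336 = - \frac{113092}{\left(- \frac{1}{9}\right) 3965724676} + 183336 = - \frac{113092}{- \frac{3965724676}{9}} + 183336 = \left(-113092\right) \left(- \frac{9}{3965724676}\right) + 183336 = \frac{254457}{991431169} + 183336 = \frac{181765025054241}{991431169}$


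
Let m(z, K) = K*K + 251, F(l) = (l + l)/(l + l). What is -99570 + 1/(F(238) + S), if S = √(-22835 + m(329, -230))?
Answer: -3018464551/30315 + 2*√7579/30315 ≈ -99570.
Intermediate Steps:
F(l) = 1 (F(l) = (2*l)/((2*l)) = (2*l)*(1/(2*l)) = 1)
m(z, K) = 251 + K² (m(z, K) = K² + 251 = 251 + K²)
S = 2*√7579 (S = √(-22835 + (251 + (-230)²)) = √(-22835 + (251 + 52900)) = √(-22835 + 53151) = √30316 = 2*√7579 ≈ 174.11)
-99570 + 1/(F(238) + S) = -99570 + 1/(1 + 2*√7579)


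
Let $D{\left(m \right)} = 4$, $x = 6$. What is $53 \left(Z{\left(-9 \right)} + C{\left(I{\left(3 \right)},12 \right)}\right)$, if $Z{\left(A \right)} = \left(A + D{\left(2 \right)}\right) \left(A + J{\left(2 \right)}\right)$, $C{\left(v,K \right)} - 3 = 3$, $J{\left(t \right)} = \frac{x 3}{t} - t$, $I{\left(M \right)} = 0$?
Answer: $848$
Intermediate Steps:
$J{\left(t \right)} = - t + \frac{18}{t}$ ($J{\left(t \right)} = \frac{6 \cdot 3}{t} - t = \frac{18}{t} - t = - t + \frac{18}{t}$)
$C{\left(v,K \right)} = 6$ ($C{\left(v,K \right)} = 3 + 3 = 6$)
$Z{\left(A \right)} = \left(4 + A\right) \left(7 + A\right)$ ($Z{\left(A \right)} = \left(A + 4\right) \left(A + \left(\left(-1\right) 2 + \frac{18}{2}\right)\right) = \left(4 + A\right) \left(A + \left(-2 + 18 \cdot \frac{1}{2}\right)\right) = \left(4 + A\right) \left(A + \left(-2 + 9\right)\right) = \left(4 + A\right) \left(A + 7\right) = \left(4 + A\right) \left(7 + A\right)$)
$53 \left(Z{\left(-9 \right)} + C{\left(I{\left(3 \right)},12 \right)}\right) = 53 \left(\left(28 + \left(-9\right)^{2} + 11 \left(-9\right)\right) + 6\right) = 53 \left(\left(28 + 81 - 99\right) + 6\right) = 53 \left(10 + 6\right) = 53 \cdot 16 = 848$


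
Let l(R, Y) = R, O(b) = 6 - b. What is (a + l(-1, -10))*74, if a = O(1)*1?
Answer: 296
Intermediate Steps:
a = 5 (a = (6 - 1*1)*1 = (6 - 1)*1 = 5*1 = 5)
(a + l(-1, -10))*74 = (5 - 1)*74 = 4*74 = 296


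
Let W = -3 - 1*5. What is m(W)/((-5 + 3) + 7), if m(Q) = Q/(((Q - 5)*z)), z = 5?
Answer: 8/325 ≈ 0.024615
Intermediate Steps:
W = -8 (W = -3 - 5 = -8)
m(Q) = Q/(-25 + 5*Q) (m(Q) = Q/(((Q - 5)*5)) = Q/(((-5 + Q)*5)) = Q/(-25 + 5*Q))
m(W)/((-5 + 3) + 7) = ((1/5)*(-8)/(-5 - 8))/((-5 + 3) + 7) = ((1/5)*(-8)/(-13))/(-2 + 7) = ((1/5)*(-8)*(-1/13))/5 = (1/5)*(8/65) = 8/325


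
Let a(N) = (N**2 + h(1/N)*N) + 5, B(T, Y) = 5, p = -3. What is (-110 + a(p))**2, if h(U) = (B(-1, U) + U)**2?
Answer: 234256/9 ≈ 26028.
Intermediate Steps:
h(U) = (5 + U)**2
a(N) = 5 + N**2 + N*(5 + 1/N)**2 (a(N) = (N**2 + (5 + 1/N)**2*N) + 5 = (N**2 + N*(5 + 1/N)**2) + 5 = 5 + N**2 + N*(5 + 1/N)**2)
(-110 + a(p))**2 = (-110 + (5 + (-3)**2 + (1 + 5*(-3))**2/(-3)))**2 = (-110 + (5 + 9 - (1 - 15)**2/3))**2 = (-110 + (5 + 9 - 1/3*(-14)**2))**2 = (-110 + (5 + 9 - 1/3*196))**2 = (-110 + (5 + 9 - 196/3))**2 = (-110 - 154/3)**2 = (-484/3)**2 = 234256/9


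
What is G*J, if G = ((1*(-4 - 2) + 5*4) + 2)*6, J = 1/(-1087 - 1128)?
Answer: -96/2215 ≈ -0.043341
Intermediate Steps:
J = -1/2215 (J = 1/(-2215) = -1/2215 ≈ -0.00045147)
G = 96 (G = ((1*(-6) + 20) + 2)*6 = ((-6 + 20) + 2)*6 = (14 + 2)*6 = 16*6 = 96)
G*J = 96*(-1/2215) = -96/2215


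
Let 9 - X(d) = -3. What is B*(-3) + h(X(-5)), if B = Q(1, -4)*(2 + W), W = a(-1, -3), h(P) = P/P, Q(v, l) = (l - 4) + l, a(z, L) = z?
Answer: 37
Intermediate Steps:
X(d) = 12 (X(d) = 9 - 1*(-3) = 9 + 3 = 12)
Q(v, l) = -4 + 2*l (Q(v, l) = (-4 + l) + l = -4 + 2*l)
h(P) = 1
W = -1
B = -12 (B = (-4 + 2*(-4))*(2 - 1) = (-4 - 8)*1 = -12*1 = -12)
B*(-3) + h(X(-5)) = -12*(-3) + 1 = 36 + 1 = 37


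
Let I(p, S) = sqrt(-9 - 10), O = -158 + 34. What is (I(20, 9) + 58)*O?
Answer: -7192 - 124*I*sqrt(19) ≈ -7192.0 - 540.5*I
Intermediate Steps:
O = -124
I(p, S) = I*sqrt(19) (I(p, S) = sqrt(-19) = I*sqrt(19))
(I(20, 9) + 58)*O = (I*sqrt(19) + 58)*(-124) = (58 + I*sqrt(19))*(-124) = -7192 - 124*I*sqrt(19)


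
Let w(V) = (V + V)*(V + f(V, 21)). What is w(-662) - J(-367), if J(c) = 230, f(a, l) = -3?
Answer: 880230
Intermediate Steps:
w(V) = 2*V*(-3 + V) (w(V) = (V + V)*(V - 3) = (2*V)*(-3 + V) = 2*V*(-3 + V))
w(-662) - J(-367) = 2*(-662)*(-3 - 662) - 1*230 = 2*(-662)*(-665) - 230 = 880460 - 230 = 880230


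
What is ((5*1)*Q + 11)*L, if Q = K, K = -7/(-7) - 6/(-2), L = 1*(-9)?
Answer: -279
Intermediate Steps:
L = -9
K = 4 (K = -7*(-1/7) - 6*(-1/2) = 1 + 3 = 4)
Q = 4
((5*1)*Q + 11)*L = ((5*1)*4 + 11)*(-9) = (5*4 + 11)*(-9) = (20 + 11)*(-9) = 31*(-9) = -279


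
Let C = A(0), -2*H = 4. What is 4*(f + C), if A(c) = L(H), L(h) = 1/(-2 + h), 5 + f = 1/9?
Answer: -185/9 ≈ -20.556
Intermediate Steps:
H = -2 (H = -1/2*4 = -2)
f = -44/9 (f = -5 + 1/9 = -44/9 ≈ -4.8889)
A(c) = -1/4 (A(c) = 1/(-2 - 2) = 1/(-4) = -1/4)
C = -1/4 ≈ -0.25000
4*(f + C) = 4*(-44/9 - 1/4) = 4*(-185/36) = -185/9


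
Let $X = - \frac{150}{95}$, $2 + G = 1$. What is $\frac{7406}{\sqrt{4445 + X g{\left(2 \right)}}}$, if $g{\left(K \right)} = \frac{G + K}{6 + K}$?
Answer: $\frac{14812 \sqrt{6418295}}{337805} \approx 111.09$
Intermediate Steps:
$G = -1$ ($G = -2 + 1 = -1$)
$g{\left(K \right)} = \frac{-1 + K}{6 + K}$
$X = - \frac{30}{19}$ ($X = \left(-150\right) \frac{1}{95} = - \frac{30}{19} \approx -1.5789$)
$\frac{7406}{\sqrt{4445 + X g{\left(2 \right)}}} = \frac{7406}{\sqrt{4445 - \frac{30 \frac{-1 + 2}{6 + 2}}{19}}} = \frac{7406}{\sqrt{4445 - \frac{30 \cdot \frac{1}{8} \cdot 1}{19}}} = \frac{7406}{\sqrt{4445 - \frac{15}{76}}} = \frac{7406}{\sqrt{\frac{337805}{76}}} = \frac{7406}{\frac{1}{38} \sqrt{6418295}} = 7406 \frac{2 \sqrt{6418295}}{337805} = \frac{14812 \sqrt{6418295}}{337805}$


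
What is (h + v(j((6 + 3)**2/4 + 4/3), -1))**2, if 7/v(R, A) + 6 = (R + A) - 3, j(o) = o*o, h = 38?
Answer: 6226851473956/4308740881 ≈ 1445.2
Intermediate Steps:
j(o) = o**2
v(R, A) = 7/(-9 + A + R) (v(R, A) = 7/(-6 + ((R + A) - 3)) = 7/(-6 + ((A + R) - 3)) = 7/(-6 + (-3 + A + R)) = 7/(-9 + A + R))
(h + v(j((6 + 3)**2/4 + 4/3), -1))**2 = (38 + 7/(-9 - 1 + ((6 + 3)**2/4 + 4/3)**2))**2 = (38 + 7/(-9 - 1 + (9**2*(1/4) + 4*(1/3))**2))**2 = (38 + 7/(-9 - 1 + (81*(1/4) + 4/3)**2))**2 = (38 + 7/(-9 - 1 + (81/4 + 4/3)**2))**2 = (38 + 7/(-9 - 1 + (259/12)**2))**2 = (38 + 7/(-9 - 1 + 67081/144))**2 = (38 + 7/(65641/144))**2 = (38 + 7*(144/65641))**2 = (38 + 1008/65641)**2 = (2495366/65641)**2 = 6226851473956/4308740881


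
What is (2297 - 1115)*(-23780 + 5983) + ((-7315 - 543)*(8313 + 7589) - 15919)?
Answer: -146009889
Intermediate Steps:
(2297 - 1115)*(-23780 + 5983) + ((-7315 - 543)*(8313 + 7589) - 15919) = 1182*(-17797) + (-7858*15902 - 15919) = -21036054 + (-124957916 - 15919) = -21036054 - 124973835 = -146009889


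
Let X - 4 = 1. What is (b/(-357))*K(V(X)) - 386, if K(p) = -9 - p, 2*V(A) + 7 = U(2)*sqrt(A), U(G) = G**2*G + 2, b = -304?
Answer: -139474/357 - 1520*sqrt(5)/357 ≈ -400.20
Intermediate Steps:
U(G) = 2 + G**3 (U(G) = G**3 + 2 = 2 + G**3)
X = 5 (X = 4 + 1 = 5)
V(A) = -7/2 + 5*sqrt(A) (V(A) = -7/2 + ((2 + 2**3)*sqrt(A))/2 = -7/2 + ((2 + 8)*sqrt(A))/2 = -7/2 + (10*sqrt(A))/2 = -7/2 + 5*sqrt(A))
(b/(-357))*K(V(X)) - 386 = (-304/(-357))*(-9 - (-7/2 + 5*sqrt(5))) - 386 = (-304*(-1/357))*(-9 + (7/2 - 5*sqrt(5))) - 386 = 304*(-11/2 - 5*sqrt(5))/357 - 386 = (-1672/357 - 1520*sqrt(5)/357) - 386 = -139474/357 - 1520*sqrt(5)/357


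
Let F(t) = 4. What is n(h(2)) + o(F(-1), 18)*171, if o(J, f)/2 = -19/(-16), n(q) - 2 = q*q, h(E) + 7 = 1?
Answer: 3553/8 ≈ 444.13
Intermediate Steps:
h(E) = -6 (h(E) = -7 + 1 = -6)
n(q) = 2 + q**2 (n(q) = 2 + q*q = 2 + q**2)
o(J, f) = 19/8 (o(J, f) = 2*(-19/(-16)) = 2*(-19*(-1/16)) = 2*(19/16) = 19/8)
n(h(2)) + o(F(-1), 18)*171 = (2 + (-6)**2) + (19/8)*171 = (2 + 36) + 3249/8 = 38 + 3249/8 = 3553/8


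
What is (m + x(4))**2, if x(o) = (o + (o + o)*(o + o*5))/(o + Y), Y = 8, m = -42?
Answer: 5929/9 ≈ 658.78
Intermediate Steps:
x(o) = (o + 12*o**2)/(8 + o) (x(o) = (o + (o + o)*(o + o*5))/(o + 8) = (o + (2*o)*(o + 5*o))/(8 + o) = (o + (2*o)*(6*o))/(8 + o) = (o + 12*o**2)/(8 + o))
(m + x(4))**2 = (-42 + 4*(1 + 12*4)/(8 + 4))**2 = (-42 + 4*(1 + 48)/12)**2 = (-42 + 4*(1/12)*49)**2 = (-42 + 49/3)**2 = (-77/3)**2 = 5929/9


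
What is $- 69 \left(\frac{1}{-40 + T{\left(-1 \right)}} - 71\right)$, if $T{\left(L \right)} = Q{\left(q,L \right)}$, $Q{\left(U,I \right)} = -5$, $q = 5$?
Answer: $\frac{73508}{15} \approx 4900.5$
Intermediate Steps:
$T{\left(L \right)} = -5$
$- 69 \left(\frac{1}{-40 + T{\left(-1 \right)}} - 71\right) = - 69 \left(\frac{1}{-40 - 5} - 71\right) = - 69 \left(\frac{1}{-45} - 71\right) = - 69 \left(- \frac{1}{45} - 71\right) = \left(-69\right) \left(- \frac{3196}{45}\right) = \frac{73508}{15}$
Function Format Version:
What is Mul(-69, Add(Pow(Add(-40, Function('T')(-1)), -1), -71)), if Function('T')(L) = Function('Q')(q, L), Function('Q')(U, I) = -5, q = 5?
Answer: Rational(73508, 15) ≈ 4900.5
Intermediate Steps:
Function('T')(L) = -5
Mul(-69, Add(Pow(Add(-40, Function('T')(-1)), -1), -71)) = Mul(-69, Add(Pow(Add(-40, -5), -1), -71)) = Mul(-69, Add(Pow(-45, -1), -71)) = Mul(-69, Add(Rational(-1, 45), -71)) = Mul(-69, Rational(-3196, 45)) = Rational(73508, 15)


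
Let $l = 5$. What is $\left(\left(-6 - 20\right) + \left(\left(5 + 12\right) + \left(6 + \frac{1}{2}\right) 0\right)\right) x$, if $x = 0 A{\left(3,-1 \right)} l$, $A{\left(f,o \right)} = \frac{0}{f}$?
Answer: $0$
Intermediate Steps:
$A{\left(f,o \right)} = 0$
$x = 0$ ($x = 0 \cdot 0 \cdot 5 = 0 \cdot 5 = 0$)
$\left(\left(-6 - 20\right) + \left(\left(5 + 12\right) + \left(6 + \frac{1}{2}\right) 0\right)\right) x = \left(\left(-6 - 20\right) + \left(\left(5 + 12\right) + \left(6 + \frac{1}{2}\right) 0\right)\right) 0 = \left(\left(-6 - 20\right) + \left(17 + \left(6 + \frac{1}{2}\right) 0\right)\right) 0 = \left(-26 + \left(17 + \frac{13}{2} \cdot 0\right)\right) 0 = \left(-26 + \left(17 + 0\right)\right) 0 = \left(-26 + 17\right) 0 = \left(-9\right) 0 = 0$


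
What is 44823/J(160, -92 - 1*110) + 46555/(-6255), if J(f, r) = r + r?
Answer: -59835217/505404 ≈ -118.39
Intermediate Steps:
J(f, r) = 2*r
44823/J(160, -92 - 1*110) + 46555/(-6255) = 44823/((2*(-92 - 1*110))) + 46555/(-6255) = 44823/((2*(-92 - 110))) + 46555*(-1/6255) = 44823/((2*(-202))) - 9311/1251 = 44823/(-404) - 9311/1251 = 44823*(-1/404) - 9311/1251 = -44823/404 - 9311/1251 = -59835217/505404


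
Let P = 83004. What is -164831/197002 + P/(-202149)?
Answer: -16557458609/13274585766 ≈ -1.2473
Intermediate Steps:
-164831/197002 + P/(-202149) = -164831/197002 + 83004/(-202149) = -164831*1/197002 + 83004*(-1/202149) = -164831/197002 - 27668/67383 = -16557458609/13274585766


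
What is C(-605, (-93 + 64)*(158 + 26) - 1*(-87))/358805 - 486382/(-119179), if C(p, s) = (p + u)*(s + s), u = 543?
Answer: 252087044314/42762021095 ≈ 5.8951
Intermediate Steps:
C(p, s) = 2*s*(543 + p) (C(p, s) = (p + 543)*(s + s) = (543 + p)*(2*s) = 2*s*(543 + p))
C(-605, (-93 + 64)*(158 + 26) - 1*(-87))/358805 - 486382/(-119179) = (2*((-93 + 64)*(158 + 26) - 1*(-87))*(543 - 605))/358805 - 486382/(-119179) = (2*(-29*184 + 87)*(-62))*(1/358805) - 486382*(-1/119179) = (2*(-5336 + 87)*(-62))*(1/358805) + 486382/119179 = (2*(-5249)*(-62))*(1/358805) + 486382/119179 = 650876*(1/358805) + 486382/119179 = 650876/358805 + 486382/119179 = 252087044314/42762021095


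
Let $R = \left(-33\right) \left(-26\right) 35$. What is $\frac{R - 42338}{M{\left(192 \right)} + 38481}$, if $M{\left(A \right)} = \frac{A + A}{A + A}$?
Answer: $- \frac{6154}{19241} \approx -0.31984$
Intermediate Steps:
$R = 30030$ ($R = 858 \cdot 35 = 30030$)
$M{\left(A \right)} = 1$ ($M{\left(A \right)} = \frac{2 A}{2 A} = 2 A \frac{1}{2 A} = 1$)
$\frac{R - 42338}{M{\left(192 \right)} + 38481} = \frac{30030 - 42338}{1 + 38481} = - \frac{12308}{38482} = \left(-12308\right) \frac{1}{38482} = - \frac{6154}{19241}$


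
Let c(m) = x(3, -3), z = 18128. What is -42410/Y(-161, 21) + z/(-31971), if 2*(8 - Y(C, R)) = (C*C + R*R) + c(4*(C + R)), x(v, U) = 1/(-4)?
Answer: 8936737856/3369199893 ≈ 2.6525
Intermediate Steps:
x(v, U) = -¼
c(m) = -¼
Y(C, R) = 65/8 - C²/2 - R²/2 (Y(C, R) = 8 - ((C*C + R*R) - ¼)/2 = 8 - ((C² + R²) - ¼)/2 = 8 - (-¼ + C² + R²)/2 = 8 + (⅛ - C²/2 - R²/2) = 65/8 - C²/2 - R²/2)
-42410/Y(-161, 21) + z/(-31971) = -42410/(65/8 - ½*(-161)² - ½*21²) + 18128/(-31971) = -42410/(65/8 - ½*25921 - ½*441) + 18128*(-1/31971) = -42410/(65/8 - 25921/2 - 441/2) - 18128/31971 = -42410/(-105383/8) - 18128/31971 = -42410*(-8/105383) - 18128/31971 = 339280/105383 - 18128/31971 = 8936737856/3369199893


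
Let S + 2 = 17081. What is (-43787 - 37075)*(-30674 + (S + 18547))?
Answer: -400428624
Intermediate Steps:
S = 17079 (S = -2 + 17081 = 17079)
(-43787 - 37075)*(-30674 + (S + 18547)) = (-43787 - 37075)*(-30674 + (17079 + 18547)) = -80862*(-30674 + 35626) = -80862*4952 = -400428624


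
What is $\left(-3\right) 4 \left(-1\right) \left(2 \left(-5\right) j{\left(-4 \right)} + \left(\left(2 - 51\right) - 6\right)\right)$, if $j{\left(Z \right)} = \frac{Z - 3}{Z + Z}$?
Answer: $-765$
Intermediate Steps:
$j{\left(Z \right)} = \frac{-3 + Z}{2 Z}$
$\left(-3\right) 4 \left(-1\right) \left(2 \left(-5\right) j{\left(-4 \right)} + \left(\left(2 - 51\right) - 6\right)\right) = \left(-3\right) 4 \left(-1\right) \left(2 \left(-5\right) \frac{-3 - 4}{2 \left(-4\right)} + \left(\left(2 - 51\right) - 6\right)\right) = \left(-12\right) \left(-1\right) \left(- 10 \cdot \frac{1}{2} \left(- \frac{1}{4}\right) \left(-7\right) - 55\right) = 12 \left(\left(-10\right) \frac{7}{8} - 55\right) = 12 \left(- \frac{35}{4} - 55\right) = 12 \left(- \frac{255}{4}\right) = -765$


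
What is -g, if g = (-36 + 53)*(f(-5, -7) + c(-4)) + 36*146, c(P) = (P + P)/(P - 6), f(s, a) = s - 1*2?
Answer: -25753/5 ≈ -5150.6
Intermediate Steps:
f(s, a) = -2 + s (f(s, a) = s - 2 = -2 + s)
c(P) = 2*P/(-6 + P) (c(P) = (2*P)/(-6 + P) = 2*P/(-6 + P))
g = 25753/5 (g = (-36 + 53)*((-2 - 5) + 2*(-4)/(-6 - 4)) + 36*146 = 17*(-7 + 2*(-4)/(-10)) + 5256 = 17*(-7 + 2*(-4)*(-⅒)) + 5256 = 17*(-7 + ⅘) + 5256 = 17*(-31/5) + 5256 = -527/5 + 5256 = 25753/5 ≈ 5150.6)
-g = -1*25753/5 = -25753/5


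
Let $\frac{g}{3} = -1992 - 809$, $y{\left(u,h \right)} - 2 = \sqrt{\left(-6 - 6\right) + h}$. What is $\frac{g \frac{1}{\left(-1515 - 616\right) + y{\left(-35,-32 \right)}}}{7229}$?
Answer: $\frac{5963329}{10922259955} + \frac{5602 i \sqrt{11}}{10922259955} \approx 0.00054598 + 1.7011 \cdot 10^{-6} i$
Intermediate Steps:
$y{\left(u,h \right)} = 2 + \sqrt{-12 + h}$ ($y{\left(u,h \right)} = 2 + \sqrt{\left(-6 - 6\right) + h} = 2 + \sqrt{-12 + h}$)
$g = -8403$ ($g = 3 \left(-1992 - 809\right) = 3 \left(-2801\right) = -8403$)
$\frac{g \frac{1}{\left(-1515 - 616\right) + y{\left(-35,-32 \right)}}}{7229} = \frac{\left(-8403\right) \frac{1}{\left(-1515 - 616\right) + \left(2 + \sqrt{-12 - 32}\right)}}{7229} = - \frac{8403}{-2131 + \left(2 + \sqrt{-44}\right)} \frac{1}{7229} = - \frac{8403}{-2131 + \left(2 + 2 i \sqrt{11}\right)} \frac{1}{7229} = - \frac{8403}{-2129 + 2 i \sqrt{11}} \cdot \frac{1}{7229} = - \frac{8403}{7229 \left(-2129 + 2 i \sqrt{11}\right)}$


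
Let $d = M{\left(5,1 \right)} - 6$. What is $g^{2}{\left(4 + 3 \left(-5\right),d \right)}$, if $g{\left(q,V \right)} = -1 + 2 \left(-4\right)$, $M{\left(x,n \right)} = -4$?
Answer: $81$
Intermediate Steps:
$d = -10$ ($d = -4 - 6 = -10$)
$g{\left(q,V \right)} = -9$ ($g{\left(q,V \right)} = -1 - 8 = -9$)
$g^{2}{\left(4 + 3 \left(-5\right),d \right)} = \left(-9\right)^{2} = 81$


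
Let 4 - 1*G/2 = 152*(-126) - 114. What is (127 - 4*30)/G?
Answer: 7/38540 ≈ 0.00018163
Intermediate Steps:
G = 38540 (G = 8 - 2*(152*(-126) - 114) = 8 - 2*(-19152 - 114) = 8 - 2*(-19266) = 8 + 38532 = 38540)
(127 - 4*30)/G = (127 - 4*30)/38540 = (127 - 120)*(1/38540) = 7*(1/38540) = 7/38540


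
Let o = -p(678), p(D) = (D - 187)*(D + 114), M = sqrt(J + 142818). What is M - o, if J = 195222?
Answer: 388872 + 6*sqrt(9390) ≈ 3.8945e+5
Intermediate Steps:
M = 6*sqrt(9390) (M = sqrt(195222 + 142818) = sqrt(338040) = 6*sqrt(9390) ≈ 581.41)
p(D) = (-187 + D)*(114 + D)
o = -388872 (o = -(-21318 + 678**2 - 73*678) = -(-21318 + 459684 - 49494) = -1*388872 = -388872)
M - o = 6*sqrt(9390) - 1*(-388872) = 6*sqrt(9390) + 388872 = 388872 + 6*sqrt(9390)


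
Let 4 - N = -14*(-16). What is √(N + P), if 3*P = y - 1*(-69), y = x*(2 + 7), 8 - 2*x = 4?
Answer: I*√191 ≈ 13.82*I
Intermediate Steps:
x = 2 (x = 4 - ½*4 = 4 - 2 = 2)
y = 18 (y = 2*(2 + 7) = 2*9 = 18)
P = 29 (P = (18 - 1*(-69))/3 = (18 + 69)/3 = (⅓)*87 = 29)
N = -220 (N = 4 - (-14)*(-16) = 4 - 1*224 = 4 - 224 = -220)
√(N + P) = √(-220 + 29) = √(-191) = I*√191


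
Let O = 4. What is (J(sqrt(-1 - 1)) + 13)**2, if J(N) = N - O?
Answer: (9 + I*sqrt(2))**2 ≈ 79.0 + 25.456*I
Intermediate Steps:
J(N) = -4 + N (J(N) = N - 1*4 = N - 4 = -4 + N)
(J(sqrt(-1 - 1)) + 13)**2 = ((-4 + sqrt(-1 - 1)) + 13)**2 = ((-4 + sqrt(-2)) + 13)**2 = ((-4 + I*sqrt(2)) + 13)**2 = (9 + I*sqrt(2))**2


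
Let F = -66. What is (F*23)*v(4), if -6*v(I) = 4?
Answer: 1012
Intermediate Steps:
v(I) = -2/3 (v(I) = -1/6*4 = -2/3)
(F*23)*v(4) = -66*23*(-2/3) = -1518*(-2/3) = 1012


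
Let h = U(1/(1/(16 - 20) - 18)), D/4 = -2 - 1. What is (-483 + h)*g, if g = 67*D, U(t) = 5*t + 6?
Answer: 28012164/73 ≈ 3.8373e+5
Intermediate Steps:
D = -12 (D = 4*(-2 - 1) = 4*(-3) = -12)
U(t) = 6 + 5*t
h = 418/73 (h = 6 + 5/(1/(16 - 20) - 18) = 6 + 5/(1/(-4) - 18) = 6 + 5/(-¼ - 18) = 6 + 5/(-73/4) = 6 + 5*(-4/73) = 6 - 20/73 = 418/73 ≈ 5.7260)
g = -804 (g = 67*(-12) = -804)
(-483 + h)*g = (-483 + 418/73)*(-804) = -34841/73*(-804) = 28012164/73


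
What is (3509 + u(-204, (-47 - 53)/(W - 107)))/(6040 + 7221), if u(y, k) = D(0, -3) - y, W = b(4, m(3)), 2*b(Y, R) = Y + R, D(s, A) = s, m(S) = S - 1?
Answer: 3713/13261 ≈ 0.27999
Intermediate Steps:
m(S) = -1 + S
b(Y, R) = R/2 + Y/2 (b(Y, R) = (Y + R)/2 = (R + Y)/2 = R/2 + Y/2)
W = 3 (W = (-1 + 3)/2 + (1/2)*4 = (1/2)*2 + 2 = 1 + 2 = 3)
u(y, k) = -y (u(y, k) = 0 - y = -y)
(3509 + u(-204, (-47 - 53)/(W - 107)))/(6040 + 7221) = (3509 - 1*(-204))/(6040 + 7221) = (3509 + 204)/13261 = 3713*(1/13261) = 3713/13261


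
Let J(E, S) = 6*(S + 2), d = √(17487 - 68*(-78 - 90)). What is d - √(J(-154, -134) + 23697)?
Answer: √28911 - 3*√2545 ≈ 18.688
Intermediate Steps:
d = √28911 (d = √(17487 - 68*(-168)) = √(17487 + 11424) = √28911 ≈ 170.03)
J(E, S) = 12 + 6*S (J(E, S) = 6*(2 + S) = 12 + 6*S)
d - √(J(-154, -134) + 23697) = √28911 - √((12 + 6*(-134)) + 23697) = √28911 - √((12 - 804) + 23697) = √28911 - √(-792 + 23697) = √28911 - √22905 = √28911 - 3*√2545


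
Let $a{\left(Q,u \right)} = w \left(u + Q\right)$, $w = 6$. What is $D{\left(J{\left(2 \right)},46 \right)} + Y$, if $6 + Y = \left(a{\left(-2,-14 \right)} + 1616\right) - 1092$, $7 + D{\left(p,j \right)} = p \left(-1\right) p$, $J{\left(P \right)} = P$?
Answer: $411$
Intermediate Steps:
$D{\left(p,j \right)} = -7 - p^{2}$ ($D{\left(p,j \right)} = -7 + p \left(-1\right) p = -7 + - p p = -7 - p^{2}$)
$a{\left(Q,u \right)} = 6 Q + 6 u$ ($a{\left(Q,u \right)} = 6 \left(u + Q\right) = 6 \left(Q + u\right) = 6 Q + 6 u$)
$Y = 422$ ($Y = -6 + \left(\left(\left(6 \left(-2\right) + 6 \left(-14\right)\right) + 1616\right) - 1092\right) = -6 + \left(\left(\left(-12 - 84\right) + 1616\right) - 1092\right) = -6 + \left(\left(-96 + 1616\right) - 1092\right) = -6 + \left(1520 - 1092\right) = -6 + 428 = 422$)
$D{\left(J{\left(2 \right)},46 \right)} + Y = \left(-7 - 2^{2}\right) + 422 = \left(-7 - 4\right) + 422 = -11 + 422 = 411$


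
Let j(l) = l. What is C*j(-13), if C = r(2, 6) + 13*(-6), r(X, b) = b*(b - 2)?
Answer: 702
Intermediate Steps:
r(X, b) = b*(-2 + b)
C = -54 (C = 6*(-2 + 6) + 13*(-6) = 6*4 - 78 = 24 - 78 = -54)
C*j(-13) = -54*(-13) = 702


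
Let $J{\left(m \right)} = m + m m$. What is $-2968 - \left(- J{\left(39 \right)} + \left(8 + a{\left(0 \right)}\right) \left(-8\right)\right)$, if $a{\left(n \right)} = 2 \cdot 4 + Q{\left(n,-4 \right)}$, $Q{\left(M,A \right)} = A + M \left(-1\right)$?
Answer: $-1312$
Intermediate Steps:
$Q{\left(M,A \right)} = A - M$
$J{\left(m \right)} = m + m^{2}$
$a{\left(n \right)} = 4 - n$ ($a{\left(n \right)} = 2 \cdot 4 - \left(4 + n\right) = 8 - \left(4 + n\right) = 4 - n$)
$-2968 - \left(- J{\left(39 \right)} + \left(8 + a{\left(0 \right)}\right) \left(-8\right)\right) = -2968 - \left(- 39 \left(1 + 39\right) + \left(8 + \left(4 - 0\right)\right) \left(-8\right)\right) = -2968 + \left(39 \cdot 40 - \left(8 + \left(4 + 0\right)\right) \left(-8\right)\right) = -2968 + \left(1560 - \left(8 + 4\right) \left(-8\right)\right) = -2968 + \left(1560 - 12 \left(-8\right)\right) = -2968 + \left(1560 - -96\right) = -2968 + \left(1560 + 96\right) = -2968 + 1656 = -1312$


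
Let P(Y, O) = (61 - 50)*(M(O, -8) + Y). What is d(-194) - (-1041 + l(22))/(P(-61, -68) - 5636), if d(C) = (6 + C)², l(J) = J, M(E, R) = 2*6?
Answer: 218248181/6175 ≈ 35344.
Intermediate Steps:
M(E, R) = 12
P(Y, O) = 132 + 11*Y (P(Y, O) = (61 - 50)*(12 + Y) = 11*(12 + Y) = 132 + 11*Y)
d(-194) - (-1041 + l(22))/(P(-61, -68) - 5636) = (6 - 194)² - (-1041 + 22)/((132 + 11*(-61)) - 5636) = (-188)² - (-1019)/((132 - 671) - 5636) = 35344 - (-1019)/(-539 - 5636) = 35344 - (-1019)/(-6175) = 35344 - (-1019)*(-1)/6175 = 35344 - 1*1019/6175 = 35344 - 1019/6175 = 218248181/6175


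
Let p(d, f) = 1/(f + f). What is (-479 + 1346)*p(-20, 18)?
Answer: 289/12 ≈ 24.083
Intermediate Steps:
p(d, f) = 1/(2*f)
(-479 + 1346)*p(-20, 18) = (-479 + 1346)*((½)/18) = 867*((½)*(1/18)) = 867*(1/36) = 289/12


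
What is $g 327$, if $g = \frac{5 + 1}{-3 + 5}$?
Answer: $981$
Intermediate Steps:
$g = 3$ ($g = \frac{6}{2} = 6 \cdot \frac{1}{2} = 3$)
$g 327 = 3 \cdot 327 = 981$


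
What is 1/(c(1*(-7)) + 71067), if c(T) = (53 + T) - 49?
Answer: 1/71064 ≈ 1.4072e-5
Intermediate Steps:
c(T) = 4 + T
1/(c(1*(-7)) + 71067) = 1/((4 + 1*(-7)) + 71067) = 1/((4 - 7) + 71067) = 1/(-3 + 71067) = 1/71064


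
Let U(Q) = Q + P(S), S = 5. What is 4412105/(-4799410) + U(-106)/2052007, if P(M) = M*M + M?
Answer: -1810807019979/1969684583174 ≈ -0.91934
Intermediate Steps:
P(M) = M + M² (P(M) = M² + M = M + M²)
U(Q) = 30 + Q (U(Q) = Q + 5*(1 + 5) = Q + 5*6 = Q + 30 = 30 + Q)
4412105/(-4799410) + U(-106)/2052007 = 4412105/(-4799410) + (30 - 106)/2052007 = 4412105*(-1/4799410) - 76*1/2052007 = -882421/959882 - 76/2052007 = -1810807019979/1969684583174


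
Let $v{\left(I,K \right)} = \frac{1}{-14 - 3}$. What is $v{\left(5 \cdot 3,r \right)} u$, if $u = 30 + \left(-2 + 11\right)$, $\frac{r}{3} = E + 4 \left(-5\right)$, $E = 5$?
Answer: $- \frac{39}{17} \approx -2.2941$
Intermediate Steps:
$r = -45$ ($r = 3 \left(5 + 4 \left(-5\right)\right) = 3 \left(5 - 20\right) = 3 \left(-15\right) = -45$)
$v{\left(I,K \right)} = - \frac{1}{17}$ ($v{\left(I,K \right)} = \frac{1}{-17} = - \frac{1}{17}$)
$u = 39$ ($u = 30 + 9 = 39$)
$v{\left(5 \cdot 3,r \right)} u = \left(- \frac{1}{17}\right) 39 = - \frac{39}{17}$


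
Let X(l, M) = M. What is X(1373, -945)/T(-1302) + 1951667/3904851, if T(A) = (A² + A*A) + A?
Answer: 314796012167/630188283486 ≈ 0.49953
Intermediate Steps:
T(A) = A + 2*A² (T(A) = (A² + A²) + A = 2*A² + A = A + 2*A²)
X(1373, -945)/T(-1302) + 1951667/3904851 = -945*(-1/(1302*(1 + 2*(-1302)))) + 1951667/3904851 = -945*(-1/(1302*(1 - 2604))) + 1951667*(1/3904851) = -945/((-1302*(-2603))) + 1951667/3904851 = -945/3389106 + 1951667/3904851 = -945*1/3389106 + 1951667/3904851 = -45/161386 + 1951667/3904851 = 314796012167/630188283486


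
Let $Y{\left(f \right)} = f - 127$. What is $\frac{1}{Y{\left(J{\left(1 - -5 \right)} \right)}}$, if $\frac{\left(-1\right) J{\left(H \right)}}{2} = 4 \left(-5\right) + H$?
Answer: $- \frac{1}{99} \approx -0.010101$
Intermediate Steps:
$J{\left(H \right)} = 40 - 2 H$ ($J{\left(H \right)} = - 2 \left(4 \left(-5\right) + H\right) = - 2 \left(-20 + H\right) = 40 - 2 H$)
$Y{\left(f \right)} = -127 + f$ ($Y{\left(f \right)} = f - 127 = -127 + f$)
$\frac{1}{Y{\left(J{\left(1 - -5 \right)} \right)}} = \frac{1}{-127 + \left(40 - 2 \left(1 - -5\right)\right)} = \frac{1}{-127 + \left(40 - 2 \left(1 + 5\right)\right)} = \frac{1}{-127 + \left(40 - 12\right)} = \frac{1}{-127 + 28} = \frac{1}{-99} = - \frac{1}{99}$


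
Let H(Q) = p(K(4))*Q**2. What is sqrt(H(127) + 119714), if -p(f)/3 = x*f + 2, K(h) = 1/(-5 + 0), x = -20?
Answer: 4*I*sqrt(10663) ≈ 413.05*I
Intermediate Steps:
K(h) = -1/5 (K(h) = 1/(-5) = -1/5)
p(f) = -6 + 60*f (p(f) = -3*(-20*f + 2) = -3*(2 - 20*f) = -6 + 60*f)
H(Q) = -18*Q**2 (H(Q) = (-6 + 60*(-1/5))*Q**2 = (-6 - 12)*Q**2 = -18*Q**2)
sqrt(H(127) + 119714) = sqrt(-18*127**2 + 119714) = sqrt(-18*16129 + 119714) = sqrt(-290322 + 119714) = sqrt(-170608) = 4*I*sqrt(10663)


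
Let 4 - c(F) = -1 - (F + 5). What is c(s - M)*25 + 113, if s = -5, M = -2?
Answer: 288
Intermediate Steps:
c(F) = 10 + F (c(F) = 4 - (-1 - (F + 5)) = 4 - (-1 - (5 + F)) = 4 - (-1 + (-5 - F)) = 4 - (-6 - F) = 4 + (6 + F) = 10 + F)
c(s - M)*25 + 113 = (10 + (-5 - 1*(-2)))*25 + 113 = (10 + (-5 + 2))*25 + 113 = (10 - 3)*25 + 113 = 7*25 + 113 = 175 + 113 = 288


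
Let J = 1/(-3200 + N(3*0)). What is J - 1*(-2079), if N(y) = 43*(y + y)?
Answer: 6652799/3200 ≈ 2079.0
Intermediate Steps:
N(y) = 86*y (N(y) = 43*(2*y) = 86*y)
J = -1/3200 (J = 1/(-3200 + 86*(3*0)) = 1/(-3200 + 86*0) = 1/(-3200 + 0) = 1/(-3200) = -1/3200 ≈ -0.00031250)
J - 1*(-2079) = -1/3200 - 1*(-2079) = -1/3200 + 2079 = 6652799/3200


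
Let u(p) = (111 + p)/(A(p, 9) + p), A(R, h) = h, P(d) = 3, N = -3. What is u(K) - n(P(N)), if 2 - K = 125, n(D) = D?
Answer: -55/19 ≈ -2.8947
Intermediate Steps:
K = -123 (K = 2 - 1*125 = 2 - 125 = -123)
u(p) = (111 + p)/(9 + p)
u(K) - n(P(N)) = (111 - 123)/(9 - 123) - 1*3 = -12/(-114) - 3 = -1/114*(-12) - 3 = 2/19 - 3 = -55/19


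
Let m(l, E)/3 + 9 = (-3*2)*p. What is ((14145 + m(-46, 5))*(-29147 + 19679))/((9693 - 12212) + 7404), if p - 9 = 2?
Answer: -26358912/977 ≈ -26979.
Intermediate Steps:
p = 11 (p = 9 + 2 = 11)
m(l, E) = -225 (m(l, E) = -27 + 3*(-3*2*11) = -27 + 3*(-6*11) = -27 + 3*(-66) = -27 - 198 = -225)
((14145 + m(-46, 5))*(-29147 + 19679))/((9693 - 12212) + 7404) = ((14145 - 225)*(-29147 + 19679))/((9693 - 12212) + 7404) = (13920*(-9468))/(-2519 + 7404) = -131794560/4885 = -131794560*1/4885 = -26358912/977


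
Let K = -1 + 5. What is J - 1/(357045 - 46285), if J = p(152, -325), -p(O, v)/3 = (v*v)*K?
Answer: -393888300001/310760 ≈ -1.2675e+6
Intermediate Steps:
K = 4
p(O, v) = -12*v² (p(O, v) = -3*v*v*4 = -3*v²*4 = -12*v²)
J = -1267500 (J = -12*(-325)² = -12*105625 = -1267500)
J - 1/(357045 - 46285) = -1267500 - 1/(357045 - 46285) = -1267500 - 1/310760 = -393888300001/310760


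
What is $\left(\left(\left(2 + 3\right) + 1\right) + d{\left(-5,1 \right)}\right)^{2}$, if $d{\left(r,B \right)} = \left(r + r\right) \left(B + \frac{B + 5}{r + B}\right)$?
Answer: $121$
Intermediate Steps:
$d{\left(r,B \right)} = 2 r \left(B + \frac{5 + B}{B + r}\right)$
$\left(\left(\left(2 + 3\right) + 1\right) + d{\left(-5,1 \right)}\right)^{2} = \left(\left(\left(2 + 3\right) + 1\right) + 2 \left(-5\right) \frac{1}{1 - 5} \left(5 + 1 + 1^{2} + 1 \left(-5\right)\right)\right)^{2} = \left(\left(5 + 1\right) + 2 \left(-5\right) \frac{1}{-4} \left(5 + 1 + 1 - 5\right)\right)^{2} = \left(6 + 2 \left(-5\right) \left(- \frac{1}{4}\right) 2\right)^{2} = \left(6 + 5\right)^{2} = 11^{2} = 121$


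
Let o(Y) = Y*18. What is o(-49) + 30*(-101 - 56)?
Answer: -5592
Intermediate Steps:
o(Y) = 18*Y
o(-49) + 30*(-101 - 56) = 18*(-49) + 30*(-101 - 56) = -882 + 30*(-157) = -882 - 4710 = -5592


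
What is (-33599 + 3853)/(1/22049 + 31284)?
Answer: -655869554/689780917 ≈ -0.95084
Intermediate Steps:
(-33599 + 3853)/(1/22049 + 31284) = -29746/(1/22049 + 31284) = -29746/689780917/22049 = -29746*22049/689780917 = -655869554/689780917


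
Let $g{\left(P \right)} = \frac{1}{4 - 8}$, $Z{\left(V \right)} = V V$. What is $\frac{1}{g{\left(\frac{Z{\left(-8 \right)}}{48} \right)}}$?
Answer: $-4$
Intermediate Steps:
$Z{\left(V \right)} = V^{2}$
$g{\left(P \right)} = - \frac{1}{4}$ ($g{\left(P \right)} = \frac{1}{-4} = - \frac{1}{4}$)
$\frac{1}{g{\left(\frac{Z{\left(-8 \right)}}{48} \right)}} = \frac{1}{- \frac{1}{4}} = -4$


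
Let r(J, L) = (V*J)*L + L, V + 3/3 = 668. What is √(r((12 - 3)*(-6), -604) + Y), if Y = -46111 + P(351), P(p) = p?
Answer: 2*√5427127 ≈ 4659.2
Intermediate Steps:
V = 667 (V = -1 + 668 = 667)
r(J, L) = L + 667*J*L (r(J, L) = (667*J)*L + L = 667*J*L + L = L + 667*J*L)
Y = -45760 (Y = -46111 + 351 = -45760)
√(r((12 - 3)*(-6), -604) + Y) = √(-604*(1 + 667*((12 - 3)*(-6))) - 45760) = √(-604*(1 + 667*(9*(-6))) - 45760) = √(-604*(1 + 667*(-54)) - 45760) = √(-604*(1 - 36018) - 45760) = √(-604*(-36017) - 45760) = √(21754268 - 45760) = √21708508 = 2*√5427127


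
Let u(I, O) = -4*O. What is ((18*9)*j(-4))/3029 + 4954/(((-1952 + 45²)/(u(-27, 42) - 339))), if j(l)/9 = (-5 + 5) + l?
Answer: -7608298398/221117 ≈ -34409.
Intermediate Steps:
j(l) = 9*l (j(l) = 9*((-5 + 5) + l) = 9*(0 + l) = 9*l)
((18*9)*j(-4))/3029 + 4954/(((-1952 + 45²)/(u(-27, 42) - 339))) = ((18*9)*(9*(-4)))/3029 + 4954/(((-1952 + 45²)/(-4*42 - 339))) = (162*(-36))*(1/3029) + 4954/(((-1952 + 2025)/(-168 - 339))) = -5832*1/3029 + 4954/((73/(-507))) = -5832/3029 + 4954/((73*(-1/507))) = -5832/3029 + 4954/(-73/507) = -5832/3029 + 4954*(-507/73) = -5832/3029 - 2511678/73 = -7608298398/221117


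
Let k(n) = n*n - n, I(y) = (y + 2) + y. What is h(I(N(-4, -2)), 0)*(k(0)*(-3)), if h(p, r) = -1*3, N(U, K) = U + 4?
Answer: 0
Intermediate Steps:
N(U, K) = 4 + U
I(y) = 2 + 2*y (I(y) = (2 + y) + y = 2 + 2*y)
h(p, r) = -3
k(n) = n**2 - n
h(I(N(-4, -2)), 0)*(k(0)*(-3)) = -3*0*(-1 + 0)*(-3) = -3*0*(-1)*(-3) = -0*(-3) = -3*0 = 0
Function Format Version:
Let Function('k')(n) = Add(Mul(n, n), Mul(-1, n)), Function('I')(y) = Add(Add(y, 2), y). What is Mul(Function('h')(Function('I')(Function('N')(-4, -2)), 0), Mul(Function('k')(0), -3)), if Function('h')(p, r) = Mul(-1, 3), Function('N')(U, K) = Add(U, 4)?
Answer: 0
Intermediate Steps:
Function('N')(U, K) = Add(4, U)
Function('I')(y) = Add(2, Mul(2, y)) (Function('I')(y) = Add(Add(2, y), y) = Add(2, Mul(2, y)))
Function('h')(p, r) = -3
Function('k')(n) = Add(Pow(n, 2), Mul(-1, n))
Mul(Function('h')(Function('I')(Function('N')(-4, -2)), 0), Mul(Function('k')(0), -3)) = Mul(-3, Mul(Mul(0, Add(-1, 0)), -3)) = Mul(-3, Mul(Mul(0, -1), -3)) = Mul(-3, Mul(0, -3)) = Mul(-3, 0) = 0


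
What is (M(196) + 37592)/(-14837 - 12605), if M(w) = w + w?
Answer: -18992/13721 ≈ -1.3842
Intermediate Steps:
M(w) = 2*w
(M(196) + 37592)/(-14837 - 12605) = (2*196 + 37592)/(-14837 - 12605) = (392 + 37592)/(-27442) = 37984*(-1/27442) = -18992/13721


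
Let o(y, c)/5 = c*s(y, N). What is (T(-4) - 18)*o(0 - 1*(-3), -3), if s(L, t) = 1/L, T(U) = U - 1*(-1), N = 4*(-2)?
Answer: 105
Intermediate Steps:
N = -8
T(U) = 1 + U (T(U) = U + 1 = 1 + U)
o(y, c) = 5*c/y (o(y, c) = 5*(c/y) = 5*c/y)
(T(-4) - 18)*o(0 - 1*(-3), -3) = ((1 - 4) - 18)*(5*(-3)/(0 - 1*(-3))) = (-3 - 18)*(5*(-3)/(0 + 3)) = -105*(-3)/3 = -21*(-5) = 105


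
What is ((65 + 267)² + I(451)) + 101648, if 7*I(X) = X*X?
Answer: 1686505/7 ≈ 2.4093e+5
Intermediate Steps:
I(X) = X²/7 (I(X) = (X*X)/7 = X²/7)
((65 + 267)² + I(451)) + 101648 = ((65 + 267)² + (⅐)*451²) + 101648 = (332² + (⅐)*203401) + 101648 = (110224 + 203401/7) + 101648 = 974969/7 + 101648 = 1686505/7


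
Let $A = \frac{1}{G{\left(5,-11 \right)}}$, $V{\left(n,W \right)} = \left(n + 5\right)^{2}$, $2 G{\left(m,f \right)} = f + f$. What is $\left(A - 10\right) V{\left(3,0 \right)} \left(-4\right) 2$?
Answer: $\frac{56832}{11} \approx 5166.5$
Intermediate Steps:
$G{\left(m,f \right)} = f$ ($G{\left(m,f \right)} = \frac{f + f}{2} = \frac{2 f}{2} = f$)
$V{\left(n,W \right)} = \left(5 + n\right)^{2}$
$A = - \frac{1}{11}$ ($A = \frac{1}{-11} = - \frac{1}{11} \approx -0.090909$)
$\left(A - 10\right) V{\left(3,0 \right)} \left(-4\right) 2 = \left(- \frac{1}{11} - 10\right) \left(5 + 3\right)^{2} \left(-4\right) 2 = - \frac{111 \cdot 8^{2} \left(-4\right) 2}{11} = - \frac{111 \cdot 64 \left(-4\right) 2}{11} = - \frac{111 \left(\left(-256\right) 2\right)}{11} = \left(- \frac{111}{11}\right) \left(-512\right) = \frac{56832}{11}$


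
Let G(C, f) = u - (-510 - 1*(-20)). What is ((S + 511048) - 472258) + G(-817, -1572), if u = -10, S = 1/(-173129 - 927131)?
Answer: 43207210199/1100260 ≈ 39270.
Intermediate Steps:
S = -1/1100260 (S = 1/(-1100260) = -1/1100260 ≈ -9.0888e-7)
u = -10 (u = -2*5 = -10)
G(C, f) = 480 (G(C, f) = -10 - (-510 - 1*(-20)) = -10 - (-510 + 20) = -10 - 1*(-490) = -10 + 490 = 480)
((S + 511048) - 472258) + G(-817, -1572) = ((-1/1100260 + 511048) - 472258) + 480 = (562285672479/1100260 - 472258) + 480 = 42679085399/1100260 + 480 = 43207210199/1100260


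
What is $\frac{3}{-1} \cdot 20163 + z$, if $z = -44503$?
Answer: $-104992$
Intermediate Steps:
$\frac{3}{-1} \cdot 20163 + z = \frac{3}{-1} \cdot 20163 - 44503 = 3 \left(-1\right) 20163 - 44503 = \left(-3\right) 20163 - 44503 = -60489 - 44503 = -104992$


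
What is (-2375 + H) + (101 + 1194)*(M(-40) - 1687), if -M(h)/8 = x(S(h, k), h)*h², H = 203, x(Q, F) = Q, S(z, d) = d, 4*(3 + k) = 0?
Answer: 47541163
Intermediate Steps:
k = -3 (k = -3 + (¼)*0 = -3 + 0 = -3)
M(h) = 24*h² (M(h) = -(-24)*h² = 24*h²)
(-2375 + H) + (101 + 1194)*(M(-40) - 1687) = (-2375 + 203) + (101 + 1194)*(24*(-40)² - 1687) = -2172 + 1295*(24*1600 - 1687) = -2172 + 1295*(38400 - 1687) = -2172 + 1295*36713 = -2172 + 47543335 = 47541163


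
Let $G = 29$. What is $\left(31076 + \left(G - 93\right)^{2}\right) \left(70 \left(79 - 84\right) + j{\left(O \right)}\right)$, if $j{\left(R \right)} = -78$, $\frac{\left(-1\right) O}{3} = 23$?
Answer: $-15053616$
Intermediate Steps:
$O = -69$ ($O = \left(-3\right) 23 = -69$)
$\left(31076 + \left(G - 93\right)^{2}\right) \left(70 \left(79 - 84\right) + j{\left(O \right)}\right) = \left(31076 + \left(29 - 93\right)^{2}\right) \left(70 \left(79 - 84\right) - 78\right) = \left(31076 + \left(-64\right)^{2}\right) \left(70 \left(-5\right) - 78\right) = \left(31076 + 4096\right) \left(-350 - 78\right) = 35172 \left(-428\right) = -15053616$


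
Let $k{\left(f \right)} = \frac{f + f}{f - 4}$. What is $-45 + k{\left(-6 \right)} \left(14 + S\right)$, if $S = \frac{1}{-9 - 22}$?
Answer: $- \frac{4377}{155} \approx -28.239$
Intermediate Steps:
$S = - \frac{1}{31}$ ($S = \frac{1}{-31} = - \frac{1}{31} \approx -0.032258$)
$k{\left(f \right)} = \frac{2 f}{-4 + f}$
$-45 + k{\left(-6 \right)} \left(14 + S\right) = -45 + 2 \left(-6\right) \frac{1}{-4 - 6} \left(14 - \frac{1}{31}\right) = -45 + 2 \left(-6\right) \frac{1}{-10} \cdot \frac{433}{31} = -45 + 2 \left(-6\right) \left(- \frac{1}{10}\right) \frac{433}{31} = -45 + \frac{6}{5} \cdot \frac{433}{31} = -45 + \frac{2598}{155} = - \frac{4377}{155}$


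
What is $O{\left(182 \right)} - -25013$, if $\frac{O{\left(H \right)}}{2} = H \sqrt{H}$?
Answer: $25013 + 364 \sqrt{182} \approx 29924.0$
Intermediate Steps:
$O{\left(H \right)} = 2 H^{\frac{3}{2}}$ ($O{\left(H \right)} = 2 H \sqrt{H} = 2 H^{\frac{3}{2}}$)
$O{\left(182 \right)} - -25013 = 2 \cdot 182^{\frac{3}{2}} - -25013 = 2 \cdot 182 \sqrt{182} + 25013 = 364 \sqrt{182} + 25013 = 25013 + 364 \sqrt{182}$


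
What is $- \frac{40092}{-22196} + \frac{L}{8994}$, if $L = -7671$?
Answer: $\frac{15860161}{16635902} \approx 0.95337$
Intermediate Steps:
$- \frac{40092}{-22196} + \frac{L}{8994} = - \frac{40092}{-22196} - \frac{7671}{8994} = \left(-40092\right) \left(- \frac{1}{22196}\right) - \frac{2557}{2998} = \frac{10023}{5549} - \frac{2557}{2998} = \frac{15860161}{16635902}$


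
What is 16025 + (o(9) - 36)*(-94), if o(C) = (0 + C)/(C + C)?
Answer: 19362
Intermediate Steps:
o(C) = 1/2 (o(C) = C/((2*C)) = C*(1/(2*C)) = 1/2)
16025 + (o(9) - 36)*(-94) = 16025 + (1/2 - 36)*(-94) = 16025 - 71/2*(-94) = 16025 + 3337 = 19362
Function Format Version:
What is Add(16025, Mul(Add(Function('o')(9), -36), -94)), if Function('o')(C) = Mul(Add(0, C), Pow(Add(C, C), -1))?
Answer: 19362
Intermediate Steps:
Function('o')(C) = Rational(1, 2) (Function('o')(C) = Mul(C, Pow(Mul(2, C), -1)) = Mul(C, Mul(Rational(1, 2), Pow(C, -1))) = Rational(1, 2))
Add(16025, Mul(Add(Function('o')(9), -36), -94)) = Add(16025, Mul(Add(Rational(1, 2), -36), -94)) = Add(16025, Mul(Rational(-71, 2), -94)) = Add(16025, 3337) = 19362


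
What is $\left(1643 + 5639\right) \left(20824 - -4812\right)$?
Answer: $186681352$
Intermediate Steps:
$\left(1643 + 5639\right) \left(20824 - -4812\right) = 7282 \left(20824 + \left(-3447 + 8259\right)\right) = 7282 \left(20824 + 4812\right) = 7282 \cdot 25636 = 186681352$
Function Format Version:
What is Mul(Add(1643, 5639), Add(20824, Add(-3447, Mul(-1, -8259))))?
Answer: 186681352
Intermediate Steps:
Mul(Add(1643, 5639), Add(20824, Add(-3447, Mul(-1, -8259)))) = Mul(7282, Add(20824, Add(-3447, 8259))) = Mul(7282, Add(20824, 4812)) = Mul(7282, 25636) = 186681352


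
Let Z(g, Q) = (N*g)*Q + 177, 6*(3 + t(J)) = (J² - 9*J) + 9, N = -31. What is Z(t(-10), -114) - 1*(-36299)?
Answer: 143085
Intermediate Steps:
t(J) = -3/2 - 3*J/2 + J²/6 (t(J) = -3 + ((J² - 9*J) + 9)/6 = -3 + (9 + J² - 9*J)/6 = -3 + (3/2 - 3*J/2 + J²/6) = -3/2 - 3*J/2 + J²/6)
Z(g, Q) = 177 - 31*Q*g (Z(g, Q) = (-31*g)*Q + 177 = -31*Q*g + 177 = 177 - 31*Q*g)
Z(t(-10), -114) - 1*(-36299) = (177 - 31*(-114)*(-3/2 - 3/2*(-10) + (⅙)*(-10)²)) - 1*(-36299) = (177 - 31*(-114)*(-3/2 + 15 + (⅙)*100)) + 36299 = (177 - 31*(-114)*(-3/2 + 15 + 50/3)) + 36299 = (177 - 31*(-114)*181/6) + 36299 = (177 + 106609) + 36299 = 106786 + 36299 = 143085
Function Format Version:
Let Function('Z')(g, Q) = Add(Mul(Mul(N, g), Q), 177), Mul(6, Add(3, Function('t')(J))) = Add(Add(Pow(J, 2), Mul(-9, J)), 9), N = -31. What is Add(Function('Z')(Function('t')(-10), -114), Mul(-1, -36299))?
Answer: 143085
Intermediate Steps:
Function('t')(J) = Add(Rational(-3, 2), Mul(Rational(-3, 2), J), Mul(Rational(1, 6), Pow(J, 2))) (Function('t')(J) = Add(-3, Mul(Rational(1, 6), Add(Add(Pow(J, 2), Mul(-9, J)), 9))) = Add(-3, Mul(Rational(1, 6), Add(9, Pow(J, 2), Mul(-9, J)))) = Add(-3, Add(Rational(3, 2), Mul(Rational(-3, 2), J), Mul(Rational(1, 6), Pow(J, 2)))) = Add(Rational(-3, 2), Mul(Rational(-3, 2), J), Mul(Rational(1, 6), Pow(J, 2))))
Function('Z')(g, Q) = Add(177, Mul(-31, Q, g)) (Function('Z')(g, Q) = Add(Mul(Mul(-31, g), Q), 177) = Add(Mul(-31, Q, g), 177) = Add(177, Mul(-31, Q, g)))
Add(Function('Z')(Function('t')(-10), -114), Mul(-1, -36299)) = Add(Add(177, Mul(-31, -114, Add(Rational(-3, 2), Mul(Rational(-3, 2), -10), Mul(Rational(1, 6), Pow(-10, 2))))), Mul(-1, -36299)) = Add(Add(177, Mul(-31, -114, Add(Rational(-3, 2), 15, Mul(Rational(1, 6), 100)))), 36299) = Add(Add(177, Mul(-31, -114, Add(Rational(-3, 2), 15, Rational(50, 3)))), 36299) = Add(Add(177, Mul(-31, -114, Rational(181, 6))), 36299) = Add(Add(177, 106609), 36299) = Add(106786, 36299) = 143085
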